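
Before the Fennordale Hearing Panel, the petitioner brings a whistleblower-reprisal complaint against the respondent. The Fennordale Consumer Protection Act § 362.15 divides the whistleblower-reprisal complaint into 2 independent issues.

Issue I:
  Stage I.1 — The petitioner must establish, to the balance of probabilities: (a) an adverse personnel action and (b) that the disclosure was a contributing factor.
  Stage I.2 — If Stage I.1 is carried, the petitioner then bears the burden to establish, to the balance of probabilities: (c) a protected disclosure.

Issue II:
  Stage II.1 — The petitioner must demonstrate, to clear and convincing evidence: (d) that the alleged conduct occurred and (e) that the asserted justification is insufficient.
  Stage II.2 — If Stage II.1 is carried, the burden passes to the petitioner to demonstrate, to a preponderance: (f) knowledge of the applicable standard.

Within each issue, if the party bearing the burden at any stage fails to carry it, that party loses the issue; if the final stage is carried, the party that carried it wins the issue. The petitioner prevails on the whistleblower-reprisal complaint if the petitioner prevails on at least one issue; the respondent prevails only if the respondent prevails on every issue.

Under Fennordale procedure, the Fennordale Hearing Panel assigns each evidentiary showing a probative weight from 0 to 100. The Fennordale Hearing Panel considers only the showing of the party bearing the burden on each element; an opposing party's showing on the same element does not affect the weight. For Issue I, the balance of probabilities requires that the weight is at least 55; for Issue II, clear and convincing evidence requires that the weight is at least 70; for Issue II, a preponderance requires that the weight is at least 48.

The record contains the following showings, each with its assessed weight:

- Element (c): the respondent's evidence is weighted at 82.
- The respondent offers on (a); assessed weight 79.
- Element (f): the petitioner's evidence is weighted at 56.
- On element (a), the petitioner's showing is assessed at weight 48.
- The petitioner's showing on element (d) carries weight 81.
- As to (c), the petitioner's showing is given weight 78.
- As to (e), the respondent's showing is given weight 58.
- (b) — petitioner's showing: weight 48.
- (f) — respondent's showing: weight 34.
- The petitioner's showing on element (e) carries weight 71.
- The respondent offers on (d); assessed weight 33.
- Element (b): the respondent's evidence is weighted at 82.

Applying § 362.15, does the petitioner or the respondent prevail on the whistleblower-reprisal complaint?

petitioner

— Issue I —
Stage I.1 — burden on petitioner; standard: the balance of probabilities (weight is at least 55).
    (a): 48 (respondent's 79 disregarded) < 55 [not met]
    (b): 48 (respondent's 82 disregarded) < 55 [not met]
  Stage I.1 not carried; the petitioner fails its burden.
The respondent prevails on this issue.
— Issue II —
Stage II.1 (petitioner, clear and convincing evidence, weight is at least 70): (d) 81 (respondent's 33 disregarded) ≥ 70 — meets; (e) 71 (respondent's 58 disregarded) ≥ 70 — meets.
  Stage II.1 carried; the burden remains with the petitioner.
Stage II.2 (petitioner, a preponderance, weight is at least 48): (f) 56 (respondent's 34 disregarded) ≥ 48 — meets.
  Stage II.2 carried; the final stage is satisfied.
Every stage carried; the petitioner prevails on this issue.
Per-issue: Issue I → respondent; Issue II → petitioner. The petitioner must prevail on at least one issue; overall, the petitioner prevails.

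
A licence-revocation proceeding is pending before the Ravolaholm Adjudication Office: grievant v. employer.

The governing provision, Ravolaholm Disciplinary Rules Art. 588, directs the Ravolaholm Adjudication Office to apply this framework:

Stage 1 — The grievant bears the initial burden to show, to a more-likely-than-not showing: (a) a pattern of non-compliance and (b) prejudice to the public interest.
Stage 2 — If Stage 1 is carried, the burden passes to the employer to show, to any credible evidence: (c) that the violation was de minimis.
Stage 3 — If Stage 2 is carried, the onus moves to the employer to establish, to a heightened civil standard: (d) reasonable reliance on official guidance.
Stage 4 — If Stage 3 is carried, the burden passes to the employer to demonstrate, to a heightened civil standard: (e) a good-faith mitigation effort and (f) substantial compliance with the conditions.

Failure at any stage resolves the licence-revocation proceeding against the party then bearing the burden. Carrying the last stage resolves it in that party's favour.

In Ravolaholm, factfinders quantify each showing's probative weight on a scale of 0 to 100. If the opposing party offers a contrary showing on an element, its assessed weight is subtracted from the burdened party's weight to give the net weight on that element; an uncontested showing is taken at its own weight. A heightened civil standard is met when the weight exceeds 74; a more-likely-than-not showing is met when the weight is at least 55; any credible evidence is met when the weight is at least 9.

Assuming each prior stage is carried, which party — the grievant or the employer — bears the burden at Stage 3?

employer

Stage 3's rule assigns the burden to the employer (to a heightened civil standard).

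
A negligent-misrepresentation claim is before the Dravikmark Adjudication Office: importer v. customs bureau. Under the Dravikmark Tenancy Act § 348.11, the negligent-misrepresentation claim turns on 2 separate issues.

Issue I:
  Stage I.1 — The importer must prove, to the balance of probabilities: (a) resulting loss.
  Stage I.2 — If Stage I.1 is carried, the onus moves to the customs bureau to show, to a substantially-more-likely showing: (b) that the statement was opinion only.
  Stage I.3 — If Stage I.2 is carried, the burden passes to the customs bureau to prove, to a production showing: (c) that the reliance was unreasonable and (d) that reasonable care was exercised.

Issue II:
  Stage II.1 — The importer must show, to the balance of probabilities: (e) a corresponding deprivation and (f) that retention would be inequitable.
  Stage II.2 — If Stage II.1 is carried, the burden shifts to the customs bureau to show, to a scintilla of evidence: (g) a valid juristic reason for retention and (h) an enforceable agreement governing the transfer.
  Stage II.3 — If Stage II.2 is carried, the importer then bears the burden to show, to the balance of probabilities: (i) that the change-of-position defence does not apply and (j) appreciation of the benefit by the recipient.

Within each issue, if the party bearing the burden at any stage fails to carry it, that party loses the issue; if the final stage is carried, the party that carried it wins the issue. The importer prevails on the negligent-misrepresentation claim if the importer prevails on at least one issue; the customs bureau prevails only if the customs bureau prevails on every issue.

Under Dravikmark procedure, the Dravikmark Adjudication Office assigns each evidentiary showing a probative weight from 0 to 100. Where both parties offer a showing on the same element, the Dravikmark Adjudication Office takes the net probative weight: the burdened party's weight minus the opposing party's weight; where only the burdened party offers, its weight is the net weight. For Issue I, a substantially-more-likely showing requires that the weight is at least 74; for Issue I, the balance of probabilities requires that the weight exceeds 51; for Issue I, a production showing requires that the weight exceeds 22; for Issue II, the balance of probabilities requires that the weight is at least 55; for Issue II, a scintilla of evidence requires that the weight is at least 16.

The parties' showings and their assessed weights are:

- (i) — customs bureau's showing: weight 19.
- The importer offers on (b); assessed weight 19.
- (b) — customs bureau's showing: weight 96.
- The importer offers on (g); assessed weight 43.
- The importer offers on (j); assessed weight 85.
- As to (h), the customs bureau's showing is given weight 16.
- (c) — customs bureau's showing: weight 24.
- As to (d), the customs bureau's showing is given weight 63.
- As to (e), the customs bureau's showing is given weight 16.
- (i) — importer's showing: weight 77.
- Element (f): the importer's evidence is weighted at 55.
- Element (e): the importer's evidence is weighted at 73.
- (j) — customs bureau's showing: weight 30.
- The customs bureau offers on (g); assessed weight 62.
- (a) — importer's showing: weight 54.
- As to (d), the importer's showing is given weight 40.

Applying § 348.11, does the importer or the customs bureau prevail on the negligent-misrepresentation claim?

— Issue I —
Stage I.1 (importer, the balance of probabilities, weight exceeds 51): (a) 54 > 51 — meets.
  All elements met. The burden passes to the customs bureau.
Stage I.2 (customs bureau, a substantially-more-likely showing, weight is at least 74): (b) net 96−19=77 ≥ 74 — meets.
  Stage I.2 carried; the burden remains with the customs bureau.
Stage I.3 (customs bureau, a production showing, weight exceeds 22): (c) 24 > 22 — meets; (d) net 63−40=23 > 22 — meets.
  Stage I.3 carried; the final stage is satisfied.
With every stage satisfied, the customs bureau prevails on this issue.
— Issue II —
Stage II.1 — burden on importer; standard: the balance of probabilities (weight is at least 55).
    (e): 73 − 16 = 57 ≥ 55 [met]
    (f): 55 ≥ 55 [met]
  Stage II.1 is satisfied; the onus moves to the customs bureau.
Stage II.2 — burden on customs bureau; standard: a scintilla of evidence (weight is at least 16).
    (g): 62 − 43 = 19 ≥ 16 [met]
    (h): 16 ≥ 16 [met]
  Stage II.2 carried; the burden shifts to the importer.
Stage II.3 — burden on importer; standard: the balance of probabilities (weight is at least 55).
    (i): 77 − 19 = 58 ≥ 55 [met]
    (j): 85 − 30 = 55 ≥ 55 [met]
  Stage II.3 carried; the final stage is satisfied.
All stages carried — the importer prevails on this issue.
Per-issue: Issue I → customs bureau; Issue II → importer. The importer must prevail on at least one issue; overall, the importer prevails.

importer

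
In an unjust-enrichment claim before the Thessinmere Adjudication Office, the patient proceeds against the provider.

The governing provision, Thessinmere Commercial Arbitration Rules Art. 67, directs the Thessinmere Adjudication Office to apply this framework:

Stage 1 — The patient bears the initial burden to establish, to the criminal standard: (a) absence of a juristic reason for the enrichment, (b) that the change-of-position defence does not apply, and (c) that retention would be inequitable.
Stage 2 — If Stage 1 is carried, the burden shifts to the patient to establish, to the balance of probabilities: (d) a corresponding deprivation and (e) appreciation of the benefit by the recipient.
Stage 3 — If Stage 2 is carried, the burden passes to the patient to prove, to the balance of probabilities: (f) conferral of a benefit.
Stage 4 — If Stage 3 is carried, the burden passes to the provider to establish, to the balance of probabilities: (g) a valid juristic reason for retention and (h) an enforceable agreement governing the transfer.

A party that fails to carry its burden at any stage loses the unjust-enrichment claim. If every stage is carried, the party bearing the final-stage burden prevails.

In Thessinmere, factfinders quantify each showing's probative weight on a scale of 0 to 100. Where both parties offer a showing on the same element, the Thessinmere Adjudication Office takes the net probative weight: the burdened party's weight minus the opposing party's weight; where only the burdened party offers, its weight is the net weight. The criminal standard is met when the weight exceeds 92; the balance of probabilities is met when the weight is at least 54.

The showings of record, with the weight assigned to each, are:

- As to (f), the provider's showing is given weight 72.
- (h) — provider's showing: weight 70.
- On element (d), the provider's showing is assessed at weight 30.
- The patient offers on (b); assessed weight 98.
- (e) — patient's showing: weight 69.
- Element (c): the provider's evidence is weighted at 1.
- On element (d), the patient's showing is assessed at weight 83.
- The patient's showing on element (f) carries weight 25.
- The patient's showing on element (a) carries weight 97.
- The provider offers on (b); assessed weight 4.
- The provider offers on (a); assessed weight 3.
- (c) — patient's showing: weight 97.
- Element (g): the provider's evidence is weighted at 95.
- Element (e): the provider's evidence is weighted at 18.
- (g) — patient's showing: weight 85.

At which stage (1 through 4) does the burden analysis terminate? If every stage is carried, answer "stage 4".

Stage 1 — burden on patient; standard: the criminal standard (weight exceeds 92).
    (a): 97 − 3 = 94 > 92 [met]
    (b): 98 − 4 = 94 > 92 [met]
    (c): 97 − 1 = 96 > 92 [met]
  Stage 1 carried; the burden remains with the patient.
Stage 2 — burden on patient; standard: the balance of probabilities (weight is at least 54).
    (d): 83 − 30 = 53 < 54 [not met]
    (e): 69 − 18 = 51 < 54 [not met]
  The patient does not carry Stage 2.
The analysis ends at Stage 2; the provider prevails.

stage 2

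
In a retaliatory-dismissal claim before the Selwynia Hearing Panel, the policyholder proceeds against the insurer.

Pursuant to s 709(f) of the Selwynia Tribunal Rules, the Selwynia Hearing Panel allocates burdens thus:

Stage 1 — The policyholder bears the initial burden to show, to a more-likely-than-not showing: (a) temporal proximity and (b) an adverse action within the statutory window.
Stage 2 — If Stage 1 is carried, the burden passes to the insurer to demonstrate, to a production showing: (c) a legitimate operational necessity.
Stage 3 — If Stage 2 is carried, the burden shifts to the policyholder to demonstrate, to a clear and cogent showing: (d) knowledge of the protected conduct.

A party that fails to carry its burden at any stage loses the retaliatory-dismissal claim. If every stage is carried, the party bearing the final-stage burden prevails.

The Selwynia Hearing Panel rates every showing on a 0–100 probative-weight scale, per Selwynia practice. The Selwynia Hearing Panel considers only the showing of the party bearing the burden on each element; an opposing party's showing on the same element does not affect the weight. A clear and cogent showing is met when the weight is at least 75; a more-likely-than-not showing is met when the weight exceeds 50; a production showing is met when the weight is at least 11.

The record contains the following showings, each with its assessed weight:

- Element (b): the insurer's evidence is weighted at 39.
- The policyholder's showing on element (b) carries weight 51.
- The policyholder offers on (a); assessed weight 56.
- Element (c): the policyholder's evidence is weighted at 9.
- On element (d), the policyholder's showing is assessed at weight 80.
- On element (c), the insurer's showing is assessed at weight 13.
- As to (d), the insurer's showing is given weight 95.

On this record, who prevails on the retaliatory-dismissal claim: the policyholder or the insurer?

policyholder

Stage 1 (policyholder, a more-likely-than-not showing, weight exceeds 50): (a) 56 > 50 — meets; (b) 51 (insurer's 39 disregarded) > 50 — meets.
  Stage 1 is satisfied; the onus moves to the insurer.
Stage 2 (insurer, a production showing, weight is at least 11): (c) 13 (policyholder's 9 disregarded) ≥ 11 — meets.
  All elements met. The burden passes to the policyholder.
Stage 3 (policyholder, a clear and cogent showing, weight is at least 75): (d) 80 (insurer's 95 disregarded) ≥ 75 — meets.
  All elements met at the final stage.
All stages carried — the policyholder prevails.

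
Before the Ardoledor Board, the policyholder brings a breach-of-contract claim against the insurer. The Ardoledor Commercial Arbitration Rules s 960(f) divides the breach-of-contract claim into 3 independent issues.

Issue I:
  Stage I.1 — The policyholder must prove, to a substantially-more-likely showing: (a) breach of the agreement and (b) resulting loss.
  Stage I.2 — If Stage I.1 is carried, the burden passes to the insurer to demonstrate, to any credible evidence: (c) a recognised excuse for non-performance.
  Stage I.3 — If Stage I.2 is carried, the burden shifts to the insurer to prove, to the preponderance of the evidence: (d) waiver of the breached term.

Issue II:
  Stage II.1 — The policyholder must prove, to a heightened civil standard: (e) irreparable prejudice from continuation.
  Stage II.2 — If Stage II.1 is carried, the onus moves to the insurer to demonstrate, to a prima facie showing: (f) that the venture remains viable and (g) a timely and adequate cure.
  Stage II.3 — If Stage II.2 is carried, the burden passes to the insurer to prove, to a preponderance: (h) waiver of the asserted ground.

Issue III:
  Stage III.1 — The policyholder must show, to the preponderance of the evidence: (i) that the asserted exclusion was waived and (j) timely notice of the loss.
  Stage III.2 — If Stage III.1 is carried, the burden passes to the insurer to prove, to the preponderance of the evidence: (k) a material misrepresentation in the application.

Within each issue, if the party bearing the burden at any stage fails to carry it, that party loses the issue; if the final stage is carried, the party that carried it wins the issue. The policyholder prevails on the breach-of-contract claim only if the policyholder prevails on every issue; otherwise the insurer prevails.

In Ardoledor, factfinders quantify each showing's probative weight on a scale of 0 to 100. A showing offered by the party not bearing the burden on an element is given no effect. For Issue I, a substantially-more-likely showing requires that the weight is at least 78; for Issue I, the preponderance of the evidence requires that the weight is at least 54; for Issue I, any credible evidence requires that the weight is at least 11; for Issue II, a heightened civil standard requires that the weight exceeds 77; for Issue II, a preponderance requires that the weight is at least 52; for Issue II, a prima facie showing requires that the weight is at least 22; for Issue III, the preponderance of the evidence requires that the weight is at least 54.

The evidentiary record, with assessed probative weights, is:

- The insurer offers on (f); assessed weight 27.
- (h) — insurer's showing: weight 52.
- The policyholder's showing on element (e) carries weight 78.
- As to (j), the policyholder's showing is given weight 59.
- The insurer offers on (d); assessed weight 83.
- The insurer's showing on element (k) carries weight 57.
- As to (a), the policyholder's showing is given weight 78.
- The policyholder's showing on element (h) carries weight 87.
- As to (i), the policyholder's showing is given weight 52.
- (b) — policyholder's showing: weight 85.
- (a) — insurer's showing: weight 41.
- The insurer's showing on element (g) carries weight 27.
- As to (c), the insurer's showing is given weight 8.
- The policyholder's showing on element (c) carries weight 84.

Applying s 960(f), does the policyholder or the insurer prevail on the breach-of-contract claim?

— Issue I —
Stage I.1 — burden on policyholder; standard: a substantially-more-likely showing (weight is at least 78).
    (a): 78 (insurer's 41 disregarded) ≥ 78 [met]
    (b): 85 ≥ 78 [met]
  Stage I.1 carried; the burden shifts to the insurer.
Stage I.2 — burden on insurer; standard: any credible evidence (weight is at least 11).
    (c): 8 (policyholder's 84 disregarded) < 11 [not met]
  Stage I.2 not carried; the insurer fails its burden.
So the policyholder prevails on this issue.
— Issue II —
At Stage II.1 the policyholder must meet a heightened civil standard (weight exceeds 77): on (e) the weight is 78, which does exceed 77, so (e) meets the standard.
  Stage II.1 is satisfied; the onus moves to the insurer.
At Stage II.2 the insurer must meet a prima facie showing (weight is at least 22): on (f) the weight is 27, which does reach 22, so (f) meets the standard; on (g) the weight is 27, which does reach 22, so (g) meets the standard.
  Stage II.2 is satisfied; the insurer continues to bear the burden.
At Stage II.3 the insurer must meet a preponderance (weight is at least 52): on (h) the weight is 52 (the policyholder's 87 is given no effect), which does reach 52, so (h) meets the standard.
  All elements met at the final stage.
All stages carried — the insurer prevails on this issue.
— Issue III —
Stage III.1 — burden on policyholder; standard: the preponderance of the evidence (weight is at least 54).
    (i): 52 < 54 [not met]
    (j): 59 ≥ 54 [met]
  Not every element is met, so the policyholder fails to carry Stage III.1.
So the insurer prevails on this issue.
Per-issue: Issue I → policyholder; Issue II → insurer; Issue III → insurer. The policyholder must prevail on every issue; overall, the insurer prevails.

insurer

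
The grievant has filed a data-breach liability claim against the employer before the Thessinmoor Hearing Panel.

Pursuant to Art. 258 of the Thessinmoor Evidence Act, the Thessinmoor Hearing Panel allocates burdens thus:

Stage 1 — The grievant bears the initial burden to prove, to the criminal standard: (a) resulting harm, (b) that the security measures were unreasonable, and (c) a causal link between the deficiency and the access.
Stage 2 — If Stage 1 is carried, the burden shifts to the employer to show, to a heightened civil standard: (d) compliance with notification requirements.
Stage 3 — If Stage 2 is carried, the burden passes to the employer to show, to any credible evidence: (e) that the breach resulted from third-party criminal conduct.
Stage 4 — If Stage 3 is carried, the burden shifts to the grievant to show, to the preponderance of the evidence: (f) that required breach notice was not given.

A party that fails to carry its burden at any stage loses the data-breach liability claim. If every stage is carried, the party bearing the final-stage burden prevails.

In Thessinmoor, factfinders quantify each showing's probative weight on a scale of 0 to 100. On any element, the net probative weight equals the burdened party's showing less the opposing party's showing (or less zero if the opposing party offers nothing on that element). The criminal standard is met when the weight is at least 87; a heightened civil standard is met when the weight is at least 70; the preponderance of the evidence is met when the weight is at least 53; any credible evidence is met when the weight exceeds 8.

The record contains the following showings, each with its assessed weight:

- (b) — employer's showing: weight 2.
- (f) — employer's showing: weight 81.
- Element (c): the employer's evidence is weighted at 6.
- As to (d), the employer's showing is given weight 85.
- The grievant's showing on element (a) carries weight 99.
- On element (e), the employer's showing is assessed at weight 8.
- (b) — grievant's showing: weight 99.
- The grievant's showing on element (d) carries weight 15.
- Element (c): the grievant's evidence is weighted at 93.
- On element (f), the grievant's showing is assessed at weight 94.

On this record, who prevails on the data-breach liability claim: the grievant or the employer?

At Stage 1 the grievant must meet the criminal standard (weight is at least 87): on (a) the weight is 99, which does reach 87, so (a) meets the standard; on (b) the weight is 99 less the opposing 2 gives net 97, which does reach 87, so (b) meets the standard; on (c) the weight is 93 less the opposing 6 gives net 87, which does reach 87, so (c) meets the standard.
  The grievant carries Stage 1; the employer now bears the burden.
At Stage 2 the employer must meet a heightened civil standard (weight is at least 70): on (d) the weight is 85 less the opposing 15 gives net 70, which does reach 70, so (d) meets the standard.
  All elements met. The employer retains the burden for Stage 3.
At Stage 3 the employer must meet any credible evidence (weight exceeds 8): on (e) the weight is 8, ≤ 8, so (e) does not meet the standard.
  Not every element is met, so the employer fails to carry Stage 3.
The analysis ends at Stage 3; the grievant prevails.

grievant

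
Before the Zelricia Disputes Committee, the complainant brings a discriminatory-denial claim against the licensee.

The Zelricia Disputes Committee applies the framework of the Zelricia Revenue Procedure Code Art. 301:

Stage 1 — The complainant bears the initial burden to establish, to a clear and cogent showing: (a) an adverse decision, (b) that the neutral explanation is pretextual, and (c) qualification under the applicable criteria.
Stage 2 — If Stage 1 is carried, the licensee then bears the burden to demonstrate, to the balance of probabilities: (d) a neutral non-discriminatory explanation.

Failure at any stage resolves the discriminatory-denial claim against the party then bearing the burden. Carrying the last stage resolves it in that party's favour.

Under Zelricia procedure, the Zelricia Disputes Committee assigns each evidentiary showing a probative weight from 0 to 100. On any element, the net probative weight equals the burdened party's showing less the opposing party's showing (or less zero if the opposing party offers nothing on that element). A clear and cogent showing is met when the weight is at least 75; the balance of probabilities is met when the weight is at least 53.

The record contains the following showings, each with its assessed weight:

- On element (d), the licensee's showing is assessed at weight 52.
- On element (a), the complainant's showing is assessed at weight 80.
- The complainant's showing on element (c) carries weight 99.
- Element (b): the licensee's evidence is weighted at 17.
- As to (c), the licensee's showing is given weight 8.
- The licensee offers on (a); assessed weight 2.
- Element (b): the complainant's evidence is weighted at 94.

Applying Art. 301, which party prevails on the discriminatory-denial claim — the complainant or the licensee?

complainant

Stage 1 (complainant, a clear and cogent showing, weight is at least 75): (a) net 80−2=78 ≥ 75 — meets; (b) net 94−17=77 ≥ 75 — meets; (c) net 99−8=91 ≥ 75 — meets.
  The complainant carries Stage 1; the licensee now bears the burden.
Stage 2 (licensee, the balance of probabilities, weight is at least 53): (d) 52 < 53 — fails.
  Stage 2 not carried; the licensee fails its burden.
The complainant prevails.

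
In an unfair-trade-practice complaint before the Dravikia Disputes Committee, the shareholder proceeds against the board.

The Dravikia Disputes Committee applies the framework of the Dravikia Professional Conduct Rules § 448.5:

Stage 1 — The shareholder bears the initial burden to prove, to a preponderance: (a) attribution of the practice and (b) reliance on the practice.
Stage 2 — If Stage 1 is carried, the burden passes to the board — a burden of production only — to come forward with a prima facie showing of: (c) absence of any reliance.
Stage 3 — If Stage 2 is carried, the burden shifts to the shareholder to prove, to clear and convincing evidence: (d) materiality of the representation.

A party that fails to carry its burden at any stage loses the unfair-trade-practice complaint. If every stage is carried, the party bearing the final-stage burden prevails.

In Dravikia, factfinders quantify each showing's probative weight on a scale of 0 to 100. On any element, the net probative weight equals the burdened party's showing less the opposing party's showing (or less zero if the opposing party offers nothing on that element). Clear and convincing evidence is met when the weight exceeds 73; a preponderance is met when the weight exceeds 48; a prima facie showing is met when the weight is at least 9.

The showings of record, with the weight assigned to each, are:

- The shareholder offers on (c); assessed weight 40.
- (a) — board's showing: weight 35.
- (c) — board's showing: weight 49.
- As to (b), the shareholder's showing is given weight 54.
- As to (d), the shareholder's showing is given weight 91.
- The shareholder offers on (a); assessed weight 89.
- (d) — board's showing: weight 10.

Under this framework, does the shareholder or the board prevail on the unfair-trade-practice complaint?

shareholder

Stage 1 — burden on shareholder; standard: a preponderance (weight exceeds 48).
    (a): 89 − 35 = 54 > 48 [met]
    (b): 54 > 48 [met]
  All elements met. The burden passes to the board.
Stage 2 — burden on board; standard: a prima facie showing (weight is at least 9).
    (c): 49 − 40 = 9 ≥ 9 [met]
  All elements met. The burden passes to the shareholder.
Stage 3 — burden on shareholder; standard: clear and convincing evidence (weight exceeds 73).
    (d): 91 − 10 = 81 > 73 [met]
  Stage 3 carried; the final stage is satisfied.
With every stage satisfied, the shareholder prevails.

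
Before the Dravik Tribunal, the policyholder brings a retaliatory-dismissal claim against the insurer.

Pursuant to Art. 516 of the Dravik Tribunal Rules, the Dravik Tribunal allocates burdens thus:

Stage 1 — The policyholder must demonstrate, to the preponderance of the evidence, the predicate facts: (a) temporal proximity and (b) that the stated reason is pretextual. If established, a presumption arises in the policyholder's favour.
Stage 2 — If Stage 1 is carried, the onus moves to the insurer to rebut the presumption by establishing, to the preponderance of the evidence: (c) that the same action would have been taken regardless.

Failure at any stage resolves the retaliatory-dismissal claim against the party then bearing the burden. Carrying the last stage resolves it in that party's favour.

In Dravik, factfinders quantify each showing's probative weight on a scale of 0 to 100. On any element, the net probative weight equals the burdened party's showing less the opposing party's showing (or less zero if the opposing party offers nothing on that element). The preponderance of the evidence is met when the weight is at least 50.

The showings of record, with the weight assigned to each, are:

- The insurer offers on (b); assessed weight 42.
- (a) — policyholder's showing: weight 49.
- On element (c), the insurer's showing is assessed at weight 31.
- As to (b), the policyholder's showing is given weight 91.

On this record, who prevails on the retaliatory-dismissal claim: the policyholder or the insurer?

insurer

Stage 1 — burden on policyholder; standard: the preponderance of the evidence (weight is at least 50).
    (a): 49 < 50 [not met]
    (b): 91 − 42 = 49 < 50 [not met]
  The policyholder does not carry Stage 1.
The insurer prevails.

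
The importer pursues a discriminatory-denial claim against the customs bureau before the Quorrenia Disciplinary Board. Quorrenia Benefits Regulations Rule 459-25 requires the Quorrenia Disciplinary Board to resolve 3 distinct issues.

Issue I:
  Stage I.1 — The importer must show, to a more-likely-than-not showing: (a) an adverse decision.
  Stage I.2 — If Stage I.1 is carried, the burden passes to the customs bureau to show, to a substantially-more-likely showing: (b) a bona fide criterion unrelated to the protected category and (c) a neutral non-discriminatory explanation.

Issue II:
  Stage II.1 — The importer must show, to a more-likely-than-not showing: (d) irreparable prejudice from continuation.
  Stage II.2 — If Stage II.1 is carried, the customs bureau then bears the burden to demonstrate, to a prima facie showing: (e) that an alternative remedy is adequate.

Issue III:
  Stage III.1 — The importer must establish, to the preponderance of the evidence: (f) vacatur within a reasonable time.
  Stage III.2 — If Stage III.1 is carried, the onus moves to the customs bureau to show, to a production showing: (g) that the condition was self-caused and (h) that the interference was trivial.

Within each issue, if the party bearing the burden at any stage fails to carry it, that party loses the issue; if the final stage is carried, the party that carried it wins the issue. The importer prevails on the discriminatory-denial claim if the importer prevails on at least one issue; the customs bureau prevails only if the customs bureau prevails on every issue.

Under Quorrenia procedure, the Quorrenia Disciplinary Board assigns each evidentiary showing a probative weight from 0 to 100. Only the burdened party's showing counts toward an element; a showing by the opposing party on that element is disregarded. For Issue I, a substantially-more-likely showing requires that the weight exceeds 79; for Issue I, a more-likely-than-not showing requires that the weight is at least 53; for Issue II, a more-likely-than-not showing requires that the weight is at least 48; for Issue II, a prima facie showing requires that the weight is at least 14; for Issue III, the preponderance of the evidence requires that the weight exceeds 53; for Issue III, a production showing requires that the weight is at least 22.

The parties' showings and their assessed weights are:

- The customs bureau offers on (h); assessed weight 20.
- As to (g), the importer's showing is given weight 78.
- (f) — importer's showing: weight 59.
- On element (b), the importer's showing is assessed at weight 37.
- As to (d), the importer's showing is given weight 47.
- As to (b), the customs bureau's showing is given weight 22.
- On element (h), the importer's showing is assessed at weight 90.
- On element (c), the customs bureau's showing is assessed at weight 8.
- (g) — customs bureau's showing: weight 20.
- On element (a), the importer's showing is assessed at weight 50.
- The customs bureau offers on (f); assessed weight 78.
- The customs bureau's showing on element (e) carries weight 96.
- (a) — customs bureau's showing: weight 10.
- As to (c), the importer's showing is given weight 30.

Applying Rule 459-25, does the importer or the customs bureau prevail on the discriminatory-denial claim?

— Issue I —
At Stage I.1 the importer must meet a more-likely-than-not showing (weight is at least 53): on (a) the weight is 50 (the customs bureau's 10 is given no effect), < 53, so (a) does not meet the standard.
  The importer does not carry Stage I.1.
The customs bureau prevails on this issue.
— Issue II —
At Stage II.1 the importer must meet a more-likely-than-not showing (weight is at least 48): on (d) the weight is 47, which does not reach 48, so (d) does not meet the standard.
  The importer does not carry Stage II.1.
The customs bureau prevails on this issue.
— Issue III —
Stage III.1 (importer, the preponderance of the evidence, weight exceeds 53): (f) 59 (customs bureau's 78 disregarded) > 53 — meets.
  Stage III.1 is satisfied; the onus moves to the customs bureau.
Stage III.2 (customs bureau, a production showing, weight is at least 22): (g) 20 (importer's 78 disregarded) < 22 — fails; (h) 20 (importer's 90 disregarded) < 22 — fails.
  Stage III.2 not carried; the customs bureau fails its burden.
The importer prevails on this issue.
Per-issue: Issue I → customs bureau; Issue II → customs bureau; Issue III → importer. The importer must prevail on at least one issue; overall, the importer prevails.

importer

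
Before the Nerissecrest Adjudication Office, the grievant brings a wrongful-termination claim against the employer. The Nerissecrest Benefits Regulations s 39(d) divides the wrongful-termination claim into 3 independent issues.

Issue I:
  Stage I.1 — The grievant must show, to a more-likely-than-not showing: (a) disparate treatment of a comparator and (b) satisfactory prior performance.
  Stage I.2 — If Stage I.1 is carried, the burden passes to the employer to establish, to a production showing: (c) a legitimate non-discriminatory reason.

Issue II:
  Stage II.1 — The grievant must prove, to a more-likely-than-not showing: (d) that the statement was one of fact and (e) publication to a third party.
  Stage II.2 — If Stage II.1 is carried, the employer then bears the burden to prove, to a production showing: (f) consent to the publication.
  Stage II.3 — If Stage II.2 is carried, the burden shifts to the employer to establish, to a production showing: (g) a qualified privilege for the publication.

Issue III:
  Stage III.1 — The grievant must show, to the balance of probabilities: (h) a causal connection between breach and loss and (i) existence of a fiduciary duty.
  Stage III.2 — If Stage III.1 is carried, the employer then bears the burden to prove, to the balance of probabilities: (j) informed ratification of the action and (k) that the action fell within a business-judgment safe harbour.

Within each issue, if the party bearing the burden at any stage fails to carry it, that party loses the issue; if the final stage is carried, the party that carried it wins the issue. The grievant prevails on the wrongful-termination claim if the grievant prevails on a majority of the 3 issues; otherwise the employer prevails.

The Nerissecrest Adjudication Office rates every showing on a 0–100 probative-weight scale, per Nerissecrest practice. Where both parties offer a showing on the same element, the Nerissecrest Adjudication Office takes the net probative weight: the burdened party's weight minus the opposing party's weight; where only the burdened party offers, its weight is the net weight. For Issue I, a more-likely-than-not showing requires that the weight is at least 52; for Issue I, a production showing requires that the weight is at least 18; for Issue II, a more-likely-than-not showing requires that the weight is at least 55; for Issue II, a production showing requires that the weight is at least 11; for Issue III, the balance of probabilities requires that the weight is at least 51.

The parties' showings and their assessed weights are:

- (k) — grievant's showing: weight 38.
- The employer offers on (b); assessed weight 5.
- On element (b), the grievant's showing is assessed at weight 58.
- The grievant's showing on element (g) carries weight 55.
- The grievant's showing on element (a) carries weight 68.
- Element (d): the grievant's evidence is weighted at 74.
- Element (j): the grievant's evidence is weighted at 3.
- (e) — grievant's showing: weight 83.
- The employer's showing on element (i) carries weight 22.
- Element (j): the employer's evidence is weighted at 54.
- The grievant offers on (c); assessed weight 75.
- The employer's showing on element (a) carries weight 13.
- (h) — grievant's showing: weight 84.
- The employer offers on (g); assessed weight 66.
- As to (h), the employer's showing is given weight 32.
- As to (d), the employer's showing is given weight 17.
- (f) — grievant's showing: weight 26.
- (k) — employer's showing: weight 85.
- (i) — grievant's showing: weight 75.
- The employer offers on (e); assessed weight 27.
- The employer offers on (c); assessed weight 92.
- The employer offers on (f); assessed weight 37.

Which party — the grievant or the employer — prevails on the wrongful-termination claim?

— Issue I —
At Stage I.1 the grievant must meet a more-likely-than-not showing (weight is at least 52): on (a) the weight is 68 less the opposing 13 gives net 55, which does reach 52, so (a) meets the standard; on (b) the weight is 58 less the opposing 5 gives net 53, which does reach 52, so (b) meets the standard.
  All elements met. The burden passes to the employer.
At Stage I.2 the employer must meet a production showing (weight is at least 18): on (c) the weight is 92 less the opposing 75 gives net 17, < 18, so (c) does not meet the standard.
  Not every element is met, so the employer fails to carry Stage I.2.
So the grievant prevails on this issue.
— Issue II —
Stage II.1 — burden on grievant; standard: a more-likely-than-not showing (weight is at least 55).
    (d): 74 − 17 = 57 ≥ 55 [met]
    (e): 83 − 27 = 56 ≥ 55 [met]
  Stage II.1 carried; the burden shifts to the employer.
Stage II.2 — burden on employer; standard: a production showing (weight is at least 11).
    (f): 37 − 26 = 11 ≥ 11 [met]
  Stage II.2 is satisfied; the employer continues to bear the burden.
Stage II.3 — burden on employer; standard: a production showing (weight is at least 11).
    (g): 66 − 55 = 11 ≥ 11 [met]
  The employer carries the last stage.
With every stage satisfied, the employer prevails on this issue.
— Issue III —
Stage III.1 — burden on grievant; standard: the balance of probabilities (weight is at least 51).
    (h): 84 − 32 = 52 ≥ 51 [met]
    (i): 75 − 22 = 53 ≥ 51 [met]
  The grievant carries Stage III.1; the employer now bears the burden.
Stage III.2 — burden on employer; standard: the balance of probabilities (weight is at least 51).
    (j): 54 − 3 = 51 ≥ 51 [met]
    (k): 85 − 38 = 47 < 51 [not met]
  The employer does not carry Stage III.2.
The grievant prevails on this issue.
Per-issue: Issue I → grievant; Issue II → employer; Issue III → grievant. The grievant must prevail on a majority of issues; overall, the grievant prevails.

grievant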